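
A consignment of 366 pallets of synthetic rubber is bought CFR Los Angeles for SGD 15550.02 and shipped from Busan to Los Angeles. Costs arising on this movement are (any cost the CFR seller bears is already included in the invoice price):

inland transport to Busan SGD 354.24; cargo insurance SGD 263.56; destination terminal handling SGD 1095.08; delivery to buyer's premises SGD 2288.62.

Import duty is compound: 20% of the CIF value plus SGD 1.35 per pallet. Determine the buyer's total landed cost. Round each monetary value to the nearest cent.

Total landed cost: SGD 22854.10

CFR: the seller pays costs through ocean freight to the destination port, but not insurance.
Already in the invoice (seller's account under CFR): inland to port — exclude.
CIF value = CFR price + insurance = 15550.02 + 263.56 = 15813.58
Ad valorem component: 15813.58 × 20% = 3162.72
Specific component: 366 × 1.35 = 494.10
Import duty = 3162.72 + 494.10 = 3656.82
Buyer bears: insurance 263.56 + destination terminal 1095.08 + delivery 2288.62 + duty 3656.82 = 7304.08
Landed cost = invoice 15550.02 + 7304.08 = 22854.10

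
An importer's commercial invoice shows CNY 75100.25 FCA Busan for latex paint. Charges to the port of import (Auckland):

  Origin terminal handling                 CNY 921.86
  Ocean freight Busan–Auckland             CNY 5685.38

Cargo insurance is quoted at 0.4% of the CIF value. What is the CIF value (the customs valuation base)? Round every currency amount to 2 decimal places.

CIF value: CNY 82035.63

Let C be the CIF value. C = FCA price + pre-shipment costs + freight + 0.4% × C
C − 0.4% × C = 75100.25 + 921.86 + 5685.38
0.996 × C = 81707.49
C = 81707.49 / 0.996 = 82035.63
Insurance premium = 0.4% × 82035.63 = 328.14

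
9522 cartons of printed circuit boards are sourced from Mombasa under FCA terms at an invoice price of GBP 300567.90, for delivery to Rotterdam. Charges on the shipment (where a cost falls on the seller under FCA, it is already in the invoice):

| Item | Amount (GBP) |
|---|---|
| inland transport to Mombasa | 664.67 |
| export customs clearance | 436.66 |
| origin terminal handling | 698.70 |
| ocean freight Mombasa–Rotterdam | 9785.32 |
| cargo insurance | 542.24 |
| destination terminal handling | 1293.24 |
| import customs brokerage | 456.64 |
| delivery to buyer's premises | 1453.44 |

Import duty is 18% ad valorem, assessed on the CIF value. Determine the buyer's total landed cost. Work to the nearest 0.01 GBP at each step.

Total landed cost: GBP 370884.43

FCA: the seller delivers export-cleared goods to the carrier; the buyer bears costs from that point.
Already in the invoice (seller's account under FCA): inland to port, export clearance — exclude.
CIF value = FCA price + origin terminal + freight + insurance = 300567.90 + 698.70 + 9785.32 + 542.24 = 311594.16
Import duty = 311594.16 × 18% = 56086.95
Buyer bears: origin terminal 698.70 + freight 9785.32 + insurance 542.24 + destination terminal 1293.24 + brokerage 456.64 + delivery 1453.44 + duty 56086.95 = 70316.53
Landed cost = invoice 300567.90 + 70316.53 = 370884.43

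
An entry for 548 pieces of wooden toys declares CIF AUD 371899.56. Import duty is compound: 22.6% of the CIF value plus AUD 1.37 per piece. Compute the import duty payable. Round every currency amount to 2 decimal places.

Ad valorem component: 371899.56 × 22.6% = 84049.30
Specific component: 548 × 1.37 = 750.76
Import duty = 84049.30 + 750.76 = 84800.06

Import duty: AUD 84800.06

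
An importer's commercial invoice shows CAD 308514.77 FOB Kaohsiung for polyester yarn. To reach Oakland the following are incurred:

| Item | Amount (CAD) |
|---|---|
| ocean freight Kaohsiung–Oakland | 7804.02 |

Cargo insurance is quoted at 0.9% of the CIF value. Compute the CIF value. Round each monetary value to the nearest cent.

CIF value: CAD 319191.51

Let C be the CIF value. C = FOB price + freight + 0.9% × C
C − 0.9% × C = 308514.77 + 7804.02
0.991 × C = 316318.79
C = 316318.79 / 0.991 = 319191.51
Insurance premium = 0.9% × 319191.51 = 2872.72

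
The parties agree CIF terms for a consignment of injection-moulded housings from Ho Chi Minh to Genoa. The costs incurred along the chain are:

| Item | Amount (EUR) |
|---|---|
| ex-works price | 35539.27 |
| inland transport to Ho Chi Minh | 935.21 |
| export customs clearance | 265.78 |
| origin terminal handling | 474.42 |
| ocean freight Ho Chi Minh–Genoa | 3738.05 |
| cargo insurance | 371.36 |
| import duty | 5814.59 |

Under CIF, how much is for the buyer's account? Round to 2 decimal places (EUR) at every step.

CIF: the seller pays costs through ocean freight and marine insurance to the destination port.
Seller's account: goods 35539.27 + inland to port 935.21 + export clearance 265.78 + origin terminal 474.42 + freight 3738.05 + insurance 371.36 = 41324.09
Buyer's account: duty 5814.59 = 5814.59

Buyer's account: EUR 5814.59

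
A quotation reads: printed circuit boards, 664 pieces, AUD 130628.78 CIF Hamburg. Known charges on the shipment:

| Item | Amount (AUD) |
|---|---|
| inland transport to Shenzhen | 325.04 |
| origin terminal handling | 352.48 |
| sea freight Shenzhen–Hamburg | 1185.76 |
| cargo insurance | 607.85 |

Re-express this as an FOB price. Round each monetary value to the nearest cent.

FOB price: AUD 128835.17

Not relevant to the conversion: inland to port, origin terminal — on the seller under both CIF and FOB; already in the CIF price and stays in the FOB price.
From CIF to FOB, the seller no longer bears: freight, insurance.
FOB price = 130628.78 − 1185.76 − 607.85 = 128835.17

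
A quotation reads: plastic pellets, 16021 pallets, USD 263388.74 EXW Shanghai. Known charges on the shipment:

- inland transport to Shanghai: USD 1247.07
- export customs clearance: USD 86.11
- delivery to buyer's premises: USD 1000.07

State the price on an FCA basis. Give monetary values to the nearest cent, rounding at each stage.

FCA price: USD 264721.92

Not relevant to the conversion: delivery — on the buyer under both terms; not part of either seller's price.
From EXW to FCA, the seller additionally bears: inland to port, export clearance.
FCA price = 263388.74 + 1247.07 + 86.11 = 264721.92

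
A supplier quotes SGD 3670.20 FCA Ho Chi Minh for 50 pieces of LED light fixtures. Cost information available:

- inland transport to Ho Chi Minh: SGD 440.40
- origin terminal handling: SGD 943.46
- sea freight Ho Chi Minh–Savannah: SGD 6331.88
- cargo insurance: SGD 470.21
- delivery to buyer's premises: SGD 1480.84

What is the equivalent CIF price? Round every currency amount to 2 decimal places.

CIF price: SGD 11415.75

Not relevant to the conversion: inland to port — on the seller under both FCA and CIF; already in the FCA price and stays in the CIF price. delivery — on the buyer under both terms; not part of either seller's price.
From FCA to CIF, the seller additionally bears: origin terminal, freight, insurance.
CIF price = 3670.20 + 943.46 + 6331.88 + 470.21 = 11415.75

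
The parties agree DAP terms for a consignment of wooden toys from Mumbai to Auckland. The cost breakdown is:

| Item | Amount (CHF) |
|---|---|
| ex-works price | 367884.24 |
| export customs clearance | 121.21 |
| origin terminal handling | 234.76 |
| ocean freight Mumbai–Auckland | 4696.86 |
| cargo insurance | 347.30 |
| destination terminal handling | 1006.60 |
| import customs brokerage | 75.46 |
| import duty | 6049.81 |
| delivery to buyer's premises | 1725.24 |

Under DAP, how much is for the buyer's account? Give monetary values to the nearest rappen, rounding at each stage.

DAP: the seller bears all costs to the named destination except import duty and clearance.
Seller's account: goods 367884.24 + export clearance 121.21 + origin terminal 234.76 + freight 4696.86 + insurance 347.30 + destination terminal 1006.60 + delivery 1725.24 = 376016.21
Buyer's account: brokerage 75.46 + duty 6049.81 = 6125.27

Buyer's account: CHF 6125.27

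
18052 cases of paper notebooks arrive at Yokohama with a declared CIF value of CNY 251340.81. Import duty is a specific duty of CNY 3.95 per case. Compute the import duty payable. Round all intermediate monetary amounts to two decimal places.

Import duty = 18052 × 3.95 = 71305.40

Import duty: CNY 71305.40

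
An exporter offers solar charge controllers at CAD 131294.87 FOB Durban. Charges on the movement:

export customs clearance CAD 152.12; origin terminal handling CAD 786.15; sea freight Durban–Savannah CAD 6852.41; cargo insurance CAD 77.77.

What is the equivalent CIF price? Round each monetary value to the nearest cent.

Not relevant to the conversion: origin terminal, export clearance — on the seller under both FOB and CIF; already in the FOB price and stays in the CIF price.
From FOB to CIF, the seller additionally bears: freight, insurance.
CIF price = 131294.87 + 6852.41 + 77.77 = 138225.05

CIF price: CAD 138225.05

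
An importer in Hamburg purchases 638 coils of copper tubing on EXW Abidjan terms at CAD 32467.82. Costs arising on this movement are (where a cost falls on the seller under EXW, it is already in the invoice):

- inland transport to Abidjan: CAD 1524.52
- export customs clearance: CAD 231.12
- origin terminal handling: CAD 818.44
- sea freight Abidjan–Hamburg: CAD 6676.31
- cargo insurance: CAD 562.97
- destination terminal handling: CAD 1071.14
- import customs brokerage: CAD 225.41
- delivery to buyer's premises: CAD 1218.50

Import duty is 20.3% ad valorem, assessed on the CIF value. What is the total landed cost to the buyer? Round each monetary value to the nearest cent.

Total landed cost: CAD 53379.31

EXW: the seller makes goods available at their premises; the buyer bears all onward costs.
CIF value = EXW price + inland to port + export clearance + origin terminal + freight + insurance = 32467.82 + 1524.52 + 231.12 + 818.44 + 6676.31 + 562.97 = 42281.18
Import duty = 42281.18 × 20.3% = 8583.08
Buyer bears: inland to port 1524.52 + export clearance 231.12 + origin terminal 818.44 + freight 6676.31 + insurance 562.97 + destination terminal 1071.14 + brokerage 225.41 + delivery 1218.50 + duty 8583.08 = 20911.49
Landed cost = invoice 32467.82 + 20911.49 = 53379.31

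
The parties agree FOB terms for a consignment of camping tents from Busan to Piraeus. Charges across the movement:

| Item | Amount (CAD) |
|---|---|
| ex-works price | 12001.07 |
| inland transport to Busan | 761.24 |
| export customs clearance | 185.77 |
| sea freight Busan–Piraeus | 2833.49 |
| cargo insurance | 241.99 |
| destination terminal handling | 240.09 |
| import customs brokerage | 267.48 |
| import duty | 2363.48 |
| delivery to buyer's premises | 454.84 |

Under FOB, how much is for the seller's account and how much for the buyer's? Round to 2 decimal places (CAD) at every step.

FOB: the seller bears costs until goods are on board at the origin port; the buyer bears freight, insurance and all costs thereafter.
Seller's account: goods 12001.07 + inland to port 761.24 + export clearance 185.77 = 12948.08
Buyer's account: freight 2833.49 + insurance 241.99 + destination terminal 240.09 + brokerage 267.48 + duty 2363.48 + delivery 454.84 = 6401.37

Seller: CAD 12948.08; buyer: CAD 6401.37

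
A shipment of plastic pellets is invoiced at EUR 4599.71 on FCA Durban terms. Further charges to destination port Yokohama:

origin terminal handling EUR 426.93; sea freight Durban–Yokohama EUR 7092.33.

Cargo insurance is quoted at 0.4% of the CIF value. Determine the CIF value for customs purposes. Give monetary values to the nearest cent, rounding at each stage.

CIF value: EUR 12167.64

Let C be the CIF value. C = FCA price + pre-shipment costs + freight + 0.4% × C
C − 0.4% × C = 4599.71 + 426.93 + 7092.33
0.996 × C = 12118.97
C = 12118.97 / 0.996 = 12167.64
Insurance premium = 0.4% × 12167.64 = 48.67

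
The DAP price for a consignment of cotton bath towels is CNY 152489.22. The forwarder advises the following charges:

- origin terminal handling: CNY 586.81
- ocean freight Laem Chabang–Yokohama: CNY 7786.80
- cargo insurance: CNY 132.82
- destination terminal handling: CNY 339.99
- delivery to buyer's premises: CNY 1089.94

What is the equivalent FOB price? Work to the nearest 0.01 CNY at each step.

FOB price: CNY 143139.67

Not relevant to the conversion: origin terminal — on the seller under both DAP and FOB; already in the DAP price and stays in the FOB price.
From DAP to FOB, the seller no longer bears: freight, insurance, destination terminal, delivery.
FOB price = 152489.22 − 7786.80 − 132.82 − 339.99 − 1089.94 = 143139.67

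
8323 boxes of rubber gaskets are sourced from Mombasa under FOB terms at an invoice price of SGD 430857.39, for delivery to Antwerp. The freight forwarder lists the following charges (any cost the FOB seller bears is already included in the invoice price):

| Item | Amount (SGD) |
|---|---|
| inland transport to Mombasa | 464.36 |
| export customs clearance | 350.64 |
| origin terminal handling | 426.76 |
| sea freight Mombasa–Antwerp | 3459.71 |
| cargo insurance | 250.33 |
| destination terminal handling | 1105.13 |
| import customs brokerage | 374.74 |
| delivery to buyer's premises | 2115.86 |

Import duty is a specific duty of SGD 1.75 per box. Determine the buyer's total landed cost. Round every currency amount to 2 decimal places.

Total landed cost: SGD 452728.41

FOB: the seller bears costs until goods are on board at the origin port; the buyer bears freight, insurance and all costs thereafter.
Already in the invoice (seller's account under FOB): inland to port, export clearance, origin terminal — exclude.
CIF value = FOB price + freight + insurance = 430857.39 + 3459.71 + 250.33 = 434567.43
Import duty = 8323 × 1.75 = 14565.25
Buyer bears: freight 3459.71 + insurance 250.33 + destination terminal 1105.13 + brokerage 374.74 + delivery 2115.86 + duty 14565.25 = 21871.02
Landed cost = invoice 430857.39 + 21871.02 = 452728.41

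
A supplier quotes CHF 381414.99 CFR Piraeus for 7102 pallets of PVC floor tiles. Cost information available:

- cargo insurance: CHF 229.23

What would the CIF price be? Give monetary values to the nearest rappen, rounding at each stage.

CIF price: CHF 381644.22

From CFR to CIF, the seller additionally bears: insurance.
CIF price = 381414.99 + 229.23 = 381644.22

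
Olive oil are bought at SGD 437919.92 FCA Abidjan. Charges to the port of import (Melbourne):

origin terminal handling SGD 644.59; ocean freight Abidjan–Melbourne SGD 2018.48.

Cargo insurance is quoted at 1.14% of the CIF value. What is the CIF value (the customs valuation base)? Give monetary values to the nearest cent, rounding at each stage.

CIF value: SGD 445663.55

Let C be the CIF value. C = FCA price + pre-shipment costs + freight + 1.14% × C
C − 1.14% × C = 437919.92 + 644.59 + 2018.48
0.9886 × C = 440582.99
C = 440582.99 / 0.9886 = 445663.55
Insurance premium = 1.14% × 445663.55 = 5080.56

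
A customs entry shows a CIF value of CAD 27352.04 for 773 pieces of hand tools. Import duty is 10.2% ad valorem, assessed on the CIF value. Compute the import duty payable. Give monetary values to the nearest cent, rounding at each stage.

Import duty: CAD 2789.91

Import duty = 27352.04 × 10.2% = 2789.91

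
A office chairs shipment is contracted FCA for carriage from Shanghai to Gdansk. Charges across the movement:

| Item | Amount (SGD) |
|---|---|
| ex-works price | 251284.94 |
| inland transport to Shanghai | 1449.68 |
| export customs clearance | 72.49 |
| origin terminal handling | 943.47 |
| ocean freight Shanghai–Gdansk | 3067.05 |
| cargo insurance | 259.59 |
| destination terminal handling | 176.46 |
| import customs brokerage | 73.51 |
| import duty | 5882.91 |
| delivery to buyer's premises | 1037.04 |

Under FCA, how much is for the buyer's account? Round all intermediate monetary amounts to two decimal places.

Buyer's account: SGD 11440.03

FCA: the seller delivers export-cleared goods to the carrier; the buyer bears costs from that point.
Seller's account: goods 251284.94 + inland to port 1449.68 + export clearance 72.49 = 252807.11
Buyer's account: origin terminal 943.47 + freight 3067.05 + insurance 259.59 + destination terminal 176.46 + brokerage 73.51 + duty 5882.91 + delivery 1037.04 = 11440.03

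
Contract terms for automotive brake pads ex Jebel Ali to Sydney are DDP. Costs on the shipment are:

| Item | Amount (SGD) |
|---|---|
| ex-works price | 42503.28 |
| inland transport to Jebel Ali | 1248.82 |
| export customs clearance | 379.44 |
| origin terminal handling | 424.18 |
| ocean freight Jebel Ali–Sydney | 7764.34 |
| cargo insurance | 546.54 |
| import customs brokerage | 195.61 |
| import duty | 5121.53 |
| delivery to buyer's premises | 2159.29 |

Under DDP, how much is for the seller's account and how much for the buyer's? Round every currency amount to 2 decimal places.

Seller: SGD 60343.03; buyer: SGD 0.00

DDP: the seller bears all costs including import duty.
Seller's account: goods 42503.28 + inland to port 1248.82 + export clearance 379.44 + origin terminal 424.18 + freight 7764.34 + insurance 546.54 + brokerage 195.61 + duty 5121.53 + delivery 2159.29 = 60343.03
Buyer's account: 0.00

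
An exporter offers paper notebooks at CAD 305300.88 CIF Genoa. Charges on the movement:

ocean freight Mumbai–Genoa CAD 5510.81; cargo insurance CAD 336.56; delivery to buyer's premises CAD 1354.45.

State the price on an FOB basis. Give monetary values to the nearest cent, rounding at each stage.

FOB price: CAD 299453.51

Not relevant to the conversion: delivery — on the buyer under both terms; not part of either seller's price.
From CIF to FOB, the seller no longer bears: freight, insurance.
FOB price = 305300.88 − 5510.81 − 336.56 = 299453.51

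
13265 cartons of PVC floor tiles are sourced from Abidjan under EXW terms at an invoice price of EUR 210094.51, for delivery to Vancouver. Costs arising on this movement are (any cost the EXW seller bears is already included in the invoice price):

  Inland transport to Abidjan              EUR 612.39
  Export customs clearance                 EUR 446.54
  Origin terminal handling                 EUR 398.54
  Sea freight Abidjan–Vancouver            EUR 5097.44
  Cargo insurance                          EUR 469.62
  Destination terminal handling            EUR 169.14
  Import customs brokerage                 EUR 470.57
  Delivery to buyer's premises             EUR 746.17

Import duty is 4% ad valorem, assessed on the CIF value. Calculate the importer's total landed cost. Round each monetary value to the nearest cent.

EXW: the seller makes goods available at their premises; the buyer bears all onward costs.
CIF value = EXW price + inland to port + export clearance + origin terminal + freight + insurance = 210094.51 + 612.39 + 446.54 + 398.54 + 5097.44 + 469.62 = 217119.04
Import duty = 217119.04 × 4% = 8684.76
Buyer bears: inland to port 612.39 + export clearance 446.54 + origin terminal 398.54 + freight 5097.44 + insurance 469.62 + destination terminal 169.14 + brokerage 470.57 + delivery 746.17 + duty 8684.76 = 17095.17
Landed cost = invoice 210094.51 + 17095.17 = 227189.68

Total landed cost: EUR 227189.68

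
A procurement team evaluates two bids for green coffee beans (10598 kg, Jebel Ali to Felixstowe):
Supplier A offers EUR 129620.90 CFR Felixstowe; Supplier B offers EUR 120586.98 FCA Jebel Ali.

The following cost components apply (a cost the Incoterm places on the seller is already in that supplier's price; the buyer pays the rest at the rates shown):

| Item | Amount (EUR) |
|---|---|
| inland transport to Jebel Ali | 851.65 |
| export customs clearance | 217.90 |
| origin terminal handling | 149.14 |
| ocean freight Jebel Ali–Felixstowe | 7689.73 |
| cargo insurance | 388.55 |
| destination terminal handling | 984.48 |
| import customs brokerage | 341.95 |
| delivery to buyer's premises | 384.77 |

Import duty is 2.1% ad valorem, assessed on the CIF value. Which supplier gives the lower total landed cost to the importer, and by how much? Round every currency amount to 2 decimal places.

Supplier A (CFR):
CIF value = CFR price + insurance = 129620.90 + 388.55 = 130009.45
Import duty = 130009.45 × 2.1% = 2730.20
Buyer bears (A): 388.55 + 984.48 + 341.95 + 384.77 = 2099.75
Landed cost (A) = invoice 129620.90 + 2099.75 + duty 2730.20 = 134450.85
Supplier B (FCA):
CIF value = FCA price + origin terminal + freight + insurance = 120586.98 + 149.14 + 7689.73 + 388.55 = 128814.40
Import duty = 128814.40 × 2.1% = 2705.10
Buyer bears (B): 149.14 + 7689.73 + 388.55 + 984.48 + 341.95 + 384.77 = 9938.62
Landed cost (B) = invoice 120586.98 + 9938.62 + duty 2705.10 = 133230.70
Difference = |134450.85 − 133230.70| = 1220.15

Supplier B is cheaper by EUR 1220.15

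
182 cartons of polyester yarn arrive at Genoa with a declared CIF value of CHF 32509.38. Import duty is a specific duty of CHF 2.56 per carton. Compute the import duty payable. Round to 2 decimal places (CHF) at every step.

Import duty: CHF 465.92

Import duty = 182 × 2.56 = 465.92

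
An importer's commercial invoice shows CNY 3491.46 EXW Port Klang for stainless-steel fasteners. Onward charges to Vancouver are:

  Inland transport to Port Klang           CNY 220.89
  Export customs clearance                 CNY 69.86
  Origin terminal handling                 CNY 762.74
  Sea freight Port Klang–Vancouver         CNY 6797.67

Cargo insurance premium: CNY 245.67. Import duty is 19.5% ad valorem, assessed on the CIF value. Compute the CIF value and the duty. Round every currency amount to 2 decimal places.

CIF value: CNY 11588.29; import duty: CNY 2259.72

CIF = EXW price + pre-shipment costs + freight + insurance
CIF = 3491.46 + 220.89 + 69.86 + 762.74 + 6797.67 + 245.67 = 11588.29
Import duty = 11588.29 × 19.5% = 2259.72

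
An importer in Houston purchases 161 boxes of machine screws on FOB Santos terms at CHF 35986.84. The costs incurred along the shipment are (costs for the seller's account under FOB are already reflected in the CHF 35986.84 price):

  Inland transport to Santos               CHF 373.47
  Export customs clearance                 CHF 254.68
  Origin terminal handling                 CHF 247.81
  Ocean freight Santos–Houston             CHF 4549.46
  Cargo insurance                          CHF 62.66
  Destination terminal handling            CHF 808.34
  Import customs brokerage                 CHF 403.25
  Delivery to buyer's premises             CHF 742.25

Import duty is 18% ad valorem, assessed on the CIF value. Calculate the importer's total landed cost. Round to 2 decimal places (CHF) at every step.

Total landed cost: CHF 49860.61

FOB: the seller bears costs until goods are on board at the origin port; the buyer bears freight, insurance and all costs thereafter.
Already in the invoice (seller's account under FOB): inland to port, export clearance, origin terminal — exclude.
CIF value = FOB price + freight + insurance = 35986.84 + 4549.46 + 62.66 = 40598.96
Import duty = 40598.96 × 18% = 7307.81
Buyer bears: freight 4549.46 + insurance 62.66 + destination terminal 808.34 + brokerage 403.25 + delivery 742.25 + duty 7307.81 = 13873.77
Landed cost = invoice 35986.84 + 13873.77 = 49860.61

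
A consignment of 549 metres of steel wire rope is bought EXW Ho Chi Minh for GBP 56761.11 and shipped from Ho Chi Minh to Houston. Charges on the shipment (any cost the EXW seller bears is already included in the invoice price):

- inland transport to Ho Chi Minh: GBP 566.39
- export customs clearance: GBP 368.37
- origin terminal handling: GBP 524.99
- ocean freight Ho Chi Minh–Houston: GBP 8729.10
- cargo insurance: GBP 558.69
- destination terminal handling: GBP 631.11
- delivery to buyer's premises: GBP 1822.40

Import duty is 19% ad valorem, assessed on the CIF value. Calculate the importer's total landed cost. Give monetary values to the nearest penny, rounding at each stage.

Total landed cost: GBP 82788.80

EXW: the seller makes goods available at their premises; the buyer bears all onward costs.
CIF value = EXW price + inland to port + export clearance + origin terminal + freight + insurance = 56761.11 + 566.39 + 368.37 + 524.99 + 8729.10 + 558.69 = 67508.65
Import duty = 67508.65 × 19% = 12826.64
Buyer bears: inland to port 566.39 + export clearance 368.37 + origin terminal 524.99 + freight 8729.10 + insurance 558.69 + destination terminal 631.11 + delivery 1822.40 + duty 12826.64 = 26027.69
Landed cost = invoice 56761.11 + 26027.69 = 82788.80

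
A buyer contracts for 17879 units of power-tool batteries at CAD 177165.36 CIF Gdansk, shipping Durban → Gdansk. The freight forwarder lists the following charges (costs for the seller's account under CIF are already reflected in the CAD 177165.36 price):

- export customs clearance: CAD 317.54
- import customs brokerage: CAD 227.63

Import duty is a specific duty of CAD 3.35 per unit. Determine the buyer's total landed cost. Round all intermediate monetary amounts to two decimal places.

Total landed cost: CAD 237287.64

CIF: the seller pays costs through ocean freight and marine insurance to the destination port.
Already in the invoice (seller's account under CIF): export clearance — exclude.
The CIF price already equals the CIF value: 177165.36
Import duty = 17879 × 3.35 = 59894.65
Buyer bears: brokerage 227.63 + duty 59894.65 = 60122.28
Landed cost = invoice 177165.36 + 60122.28 = 237287.64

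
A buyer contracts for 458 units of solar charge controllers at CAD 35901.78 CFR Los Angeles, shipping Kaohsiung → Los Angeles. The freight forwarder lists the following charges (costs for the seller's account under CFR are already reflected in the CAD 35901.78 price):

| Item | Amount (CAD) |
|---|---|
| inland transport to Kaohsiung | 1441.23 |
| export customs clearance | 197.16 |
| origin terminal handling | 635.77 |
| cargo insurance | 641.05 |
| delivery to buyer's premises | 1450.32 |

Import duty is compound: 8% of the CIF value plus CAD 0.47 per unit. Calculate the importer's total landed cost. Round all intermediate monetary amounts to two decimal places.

Total landed cost: CAD 41131.84

CFR: the seller pays costs through ocean freight to the destination port, but not insurance.
Already in the invoice (seller's account under CFR): inland to port, export clearance, origin terminal — exclude.
CIF value = CFR price + insurance = 35901.78 + 641.05 = 36542.83
Ad valorem component: 36542.83 × 8% = 2923.43
Specific component: 458 × 0.47 = 215.26
Import duty = 2923.43 + 215.26 = 3138.69
Buyer bears: insurance 641.05 + delivery 1450.32 + duty 3138.69 = 5230.06
Landed cost = invoice 35901.78 + 5230.06 = 41131.84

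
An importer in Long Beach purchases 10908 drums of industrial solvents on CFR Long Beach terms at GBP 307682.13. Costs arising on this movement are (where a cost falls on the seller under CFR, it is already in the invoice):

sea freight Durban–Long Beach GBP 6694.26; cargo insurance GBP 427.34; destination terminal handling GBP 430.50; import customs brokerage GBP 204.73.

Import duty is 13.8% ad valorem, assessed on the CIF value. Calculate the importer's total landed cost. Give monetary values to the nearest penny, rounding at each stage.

Total landed cost: GBP 351263.81

CFR: the seller pays costs through ocean freight to the destination port, but not insurance.
Already in the invoice (seller's account under CFR): freight — exclude.
CIF value = CFR price + insurance = 307682.13 + 427.34 = 308109.47
Import duty = 308109.47 × 13.8% = 42519.11
Buyer bears: insurance 427.34 + destination terminal 430.50 + brokerage 204.73 + duty 42519.11 = 43581.68
Landed cost = invoice 307682.13 + 43581.68 = 351263.81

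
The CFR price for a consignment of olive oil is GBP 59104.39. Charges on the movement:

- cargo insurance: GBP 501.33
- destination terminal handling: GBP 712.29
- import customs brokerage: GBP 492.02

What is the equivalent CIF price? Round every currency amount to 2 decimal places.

CIF price: GBP 59605.72

Not relevant to the conversion: brokerage, destination terminal — on the buyer under both terms; not part of either seller's price.
From CFR to CIF, the seller additionally bears: insurance.
CIF price = 59104.39 + 501.33 = 59605.72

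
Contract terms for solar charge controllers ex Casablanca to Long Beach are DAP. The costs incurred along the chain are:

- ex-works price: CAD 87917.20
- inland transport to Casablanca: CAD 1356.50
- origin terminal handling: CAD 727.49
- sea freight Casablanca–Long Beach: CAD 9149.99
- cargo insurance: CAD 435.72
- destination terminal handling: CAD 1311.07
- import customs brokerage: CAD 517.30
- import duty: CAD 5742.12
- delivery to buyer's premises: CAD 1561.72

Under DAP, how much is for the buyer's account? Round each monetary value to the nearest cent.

Buyer's account: CAD 6259.42

DAP: the seller bears all costs to the named destination except import duty and clearance.
Seller's account: goods 87917.20 + inland to port 1356.50 + origin terminal 727.49 + freight 9149.99 + insurance 435.72 + destination terminal 1311.07 + delivery 1561.72 = 102459.69
Buyer's account: brokerage 517.30 + duty 5742.12 = 6259.42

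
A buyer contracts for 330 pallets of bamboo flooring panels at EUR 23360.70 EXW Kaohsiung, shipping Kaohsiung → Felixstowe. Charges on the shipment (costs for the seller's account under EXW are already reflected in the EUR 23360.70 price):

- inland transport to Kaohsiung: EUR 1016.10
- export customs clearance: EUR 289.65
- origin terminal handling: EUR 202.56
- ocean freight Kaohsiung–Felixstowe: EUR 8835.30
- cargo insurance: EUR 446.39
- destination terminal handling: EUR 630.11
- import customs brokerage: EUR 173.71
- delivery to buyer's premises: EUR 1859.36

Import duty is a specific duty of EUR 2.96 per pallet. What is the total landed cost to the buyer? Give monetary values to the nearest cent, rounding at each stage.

EXW: the seller makes goods available at their premises; the buyer bears all onward costs.
CIF value = EXW price + inland to port + export clearance + origin terminal + freight + insurance = 23360.70 + 1016.10 + 289.65 + 202.56 + 8835.30 + 446.39 = 34150.70
Import duty = 330 × 2.96 = 976.80
Buyer bears: inland to port 1016.10 + export clearance 289.65 + origin terminal 202.56 + freight 8835.30 + insurance 446.39 + destination terminal 630.11 + brokerage 173.71 + delivery 1859.36 + duty 976.80 = 14429.98
Landed cost = invoice 23360.70 + 14429.98 = 37790.68

Total landed cost: EUR 37790.68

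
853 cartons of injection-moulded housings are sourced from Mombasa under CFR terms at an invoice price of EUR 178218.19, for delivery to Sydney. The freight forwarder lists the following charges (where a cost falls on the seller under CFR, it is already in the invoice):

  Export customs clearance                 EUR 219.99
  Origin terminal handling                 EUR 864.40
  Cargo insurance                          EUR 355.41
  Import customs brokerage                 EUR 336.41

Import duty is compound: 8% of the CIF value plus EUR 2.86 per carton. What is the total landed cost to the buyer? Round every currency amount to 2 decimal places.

Total landed cost: EUR 195635.48

CFR: the seller pays costs through ocean freight to the destination port, but not insurance.
Already in the invoice (seller's account under CFR): export clearance, origin terminal — exclude.
CIF value = CFR price + insurance = 178218.19 + 355.41 = 178573.60
Ad valorem component: 178573.60 × 8% = 14285.89
Specific component: 853 × 2.86 = 2439.58
Import duty = 14285.89 + 2439.58 = 16725.47
Buyer bears: insurance 355.41 + brokerage 336.41 + duty 16725.47 = 17417.29
Landed cost = invoice 178218.19 + 17417.29 = 195635.48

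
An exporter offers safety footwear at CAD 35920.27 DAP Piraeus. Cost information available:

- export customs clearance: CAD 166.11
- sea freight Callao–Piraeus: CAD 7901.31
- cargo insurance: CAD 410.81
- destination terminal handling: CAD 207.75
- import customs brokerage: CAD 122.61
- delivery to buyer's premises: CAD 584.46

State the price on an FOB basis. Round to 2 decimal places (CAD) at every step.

Not relevant to the conversion: export clearance — on the seller under both DAP and FOB; already in the DAP price and stays in the FOB price. brokerage — on the buyer under both terms; not part of either seller's price.
From DAP to FOB, the seller no longer bears: freight, insurance, destination terminal, delivery.
FOB price = 35920.27 − 7901.31 − 410.81 − 207.75 − 584.46 = 26815.94

FOB price: CAD 26815.94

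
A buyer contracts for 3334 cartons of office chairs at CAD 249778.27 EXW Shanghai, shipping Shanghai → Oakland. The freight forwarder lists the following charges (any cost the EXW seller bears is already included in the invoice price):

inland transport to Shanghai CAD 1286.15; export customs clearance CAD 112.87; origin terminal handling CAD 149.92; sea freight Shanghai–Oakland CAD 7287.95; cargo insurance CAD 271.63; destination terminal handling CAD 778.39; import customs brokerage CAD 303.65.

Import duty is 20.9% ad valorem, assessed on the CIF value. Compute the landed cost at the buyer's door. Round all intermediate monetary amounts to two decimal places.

Total landed cost: CAD 314076.17

EXW: the seller makes goods available at their premises; the buyer bears all onward costs.
CIF value = EXW price + inland to port + export clearance + origin terminal + freight + insurance = 249778.27 + 1286.15 + 112.87 + 149.92 + 7287.95 + 271.63 = 258886.79
Import duty = 258886.79 × 20.9% = 54107.34
Buyer bears: inland to port 1286.15 + export clearance 112.87 + origin terminal 149.92 + freight 7287.95 + insurance 271.63 + destination terminal 778.39 + brokerage 303.65 + duty 54107.34 = 64297.90
Landed cost = invoice 249778.27 + 64297.90 = 314076.17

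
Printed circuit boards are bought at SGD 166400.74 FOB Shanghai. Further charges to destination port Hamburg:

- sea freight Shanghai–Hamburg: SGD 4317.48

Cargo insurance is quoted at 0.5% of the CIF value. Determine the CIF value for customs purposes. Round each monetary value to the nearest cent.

CIF value: SGD 171576.10

Let C be the CIF value. C = FOB price + freight + 0.5% × C
C − 0.5% × C = 166400.74 + 4317.48
0.995 × C = 170718.22
C = 170718.22 / 0.995 = 171576.10
Insurance premium = 0.5% × 171576.10 = 857.88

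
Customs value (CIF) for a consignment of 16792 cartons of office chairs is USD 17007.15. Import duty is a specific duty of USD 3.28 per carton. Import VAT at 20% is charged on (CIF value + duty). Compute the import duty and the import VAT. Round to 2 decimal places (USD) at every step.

Import duty = 16792 × 3.28 = 55077.76
VAT base = CIF + duty = 17007.15 + 55077.76 = 72084.91
Import VAT = 72084.91 × 20% = 14416.98

Import duty: USD 55077.76; import VAT: USD 14416.98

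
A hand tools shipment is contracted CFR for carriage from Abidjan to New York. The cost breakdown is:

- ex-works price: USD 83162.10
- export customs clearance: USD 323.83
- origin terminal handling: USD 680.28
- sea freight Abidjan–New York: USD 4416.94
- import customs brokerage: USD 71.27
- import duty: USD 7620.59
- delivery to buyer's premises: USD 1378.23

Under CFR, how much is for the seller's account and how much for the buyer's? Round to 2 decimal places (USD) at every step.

Seller: USD 88583.15; buyer: USD 9070.09

CFR: the seller pays costs through ocean freight to the destination port, but not insurance.
Seller's account: goods 83162.10 + export clearance 323.83 + origin terminal 680.28 + freight 4416.94 = 88583.15
Buyer's account: brokerage 71.27 + duty 7620.59 + delivery 1378.23 = 9070.09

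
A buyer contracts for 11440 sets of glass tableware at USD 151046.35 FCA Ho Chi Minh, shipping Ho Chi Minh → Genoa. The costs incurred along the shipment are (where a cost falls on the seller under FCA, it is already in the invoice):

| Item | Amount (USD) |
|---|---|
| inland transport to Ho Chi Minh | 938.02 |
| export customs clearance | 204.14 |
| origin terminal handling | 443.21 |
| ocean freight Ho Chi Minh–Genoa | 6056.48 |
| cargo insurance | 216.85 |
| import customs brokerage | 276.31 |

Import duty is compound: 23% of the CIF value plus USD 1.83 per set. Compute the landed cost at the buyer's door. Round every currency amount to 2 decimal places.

Total landed cost: USD 215259.86

FCA: the seller delivers export-cleared goods to the carrier; the buyer bears costs from that point.
Already in the invoice (seller's account under FCA): inland to port, export clearance — exclude.
CIF value = FCA price + origin terminal + freight + insurance = 151046.35 + 443.21 + 6056.48 + 216.85 = 157762.89
Ad valorem component: 157762.89 × 23% = 36285.46
Specific component: 11440 × 1.83 = 20935.20
Import duty = 36285.46 + 20935.20 = 57220.66
Buyer bears: origin terminal 443.21 + freight 6056.48 + insurance 216.85 + brokerage 276.31 + duty 57220.66 = 64213.51
Landed cost = invoice 151046.35 + 64213.51 = 215259.86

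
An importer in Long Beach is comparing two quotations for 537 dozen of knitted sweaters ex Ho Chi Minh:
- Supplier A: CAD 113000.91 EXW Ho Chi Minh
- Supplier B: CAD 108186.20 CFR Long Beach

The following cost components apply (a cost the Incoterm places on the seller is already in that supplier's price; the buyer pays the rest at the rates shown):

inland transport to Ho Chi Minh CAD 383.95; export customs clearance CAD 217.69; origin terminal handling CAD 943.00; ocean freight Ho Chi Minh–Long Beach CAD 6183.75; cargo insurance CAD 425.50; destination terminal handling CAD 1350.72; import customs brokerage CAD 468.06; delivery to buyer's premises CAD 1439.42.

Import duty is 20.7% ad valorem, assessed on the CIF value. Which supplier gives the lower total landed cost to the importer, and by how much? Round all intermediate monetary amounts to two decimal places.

Supplier B is cheaper by CAD 15139.52

Supplier A (EXW):
CIF value = EXW price + inland to port + export clearance + origin terminal + freight + insurance = 113000.91 + 383.95 + 217.69 + 943.00 + 6183.75 + 425.50 = 121154.80
Import duty = 121154.80 × 20.7% = 25079.04
Buyer bears (A): 383.95 + 217.69 + 943.00 + 6183.75 + 425.50 + 1350.72 + 468.06 + 1439.42 = 11412.09
Landed cost (A) = invoice 113000.91 + 11412.09 + duty 25079.04 = 149492.04
Supplier B (CFR):
CIF value = CFR price + insurance = 108186.20 + 425.50 = 108611.70
Import duty = 108611.70 × 20.7% = 22482.62
Buyer bears (B): 425.50 + 1350.72 + 468.06 + 1439.42 = 3683.70
Landed cost (B) = invoice 108186.20 + 3683.70 + duty 22482.62 = 134352.52
Difference = |149492.04 − 134352.52| = 15139.52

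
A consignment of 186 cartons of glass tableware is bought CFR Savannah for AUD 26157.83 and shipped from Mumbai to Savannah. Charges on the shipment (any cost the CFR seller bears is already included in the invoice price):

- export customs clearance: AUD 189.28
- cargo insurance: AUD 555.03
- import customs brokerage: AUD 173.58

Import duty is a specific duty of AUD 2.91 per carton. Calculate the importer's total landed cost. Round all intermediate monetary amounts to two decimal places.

Total landed cost: AUD 27427.70

CFR: the seller pays costs through ocean freight to the destination port, but not insurance.
Already in the invoice (seller's account under CFR): export clearance — exclude.
CIF value = CFR price + insurance = 26157.83 + 555.03 = 26712.86
Import duty = 186 × 2.91 = 541.26
Buyer bears: insurance 555.03 + brokerage 173.58 + duty 541.26 = 1269.87
Landed cost = invoice 26157.83 + 1269.87 = 27427.70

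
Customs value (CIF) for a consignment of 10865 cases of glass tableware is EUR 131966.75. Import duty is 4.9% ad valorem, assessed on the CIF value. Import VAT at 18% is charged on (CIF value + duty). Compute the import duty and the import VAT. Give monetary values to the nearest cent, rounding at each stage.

Import duty: EUR 6466.37; import VAT: EUR 24917.96

Import duty = 131966.75 × 4.9% = 6466.37
VAT base = CIF + duty = 131966.75 + 6466.37 = 138433.12
Import VAT = 138433.12 × 18% = 24917.96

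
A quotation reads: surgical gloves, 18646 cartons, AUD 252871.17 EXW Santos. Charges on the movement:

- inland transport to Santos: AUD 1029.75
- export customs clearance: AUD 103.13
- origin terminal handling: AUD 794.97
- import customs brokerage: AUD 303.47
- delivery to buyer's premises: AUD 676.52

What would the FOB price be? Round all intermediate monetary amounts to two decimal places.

Not relevant to the conversion: brokerage, delivery — on the buyer under both terms; not part of either seller's price.
From EXW to FOB, the seller additionally bears: inland to port, export clearance, origin terminal.
FOB price = 252871.17 + 1029.75 + 103.13 + 794.97 = 254799.02

FOB price: AUD 254799.02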